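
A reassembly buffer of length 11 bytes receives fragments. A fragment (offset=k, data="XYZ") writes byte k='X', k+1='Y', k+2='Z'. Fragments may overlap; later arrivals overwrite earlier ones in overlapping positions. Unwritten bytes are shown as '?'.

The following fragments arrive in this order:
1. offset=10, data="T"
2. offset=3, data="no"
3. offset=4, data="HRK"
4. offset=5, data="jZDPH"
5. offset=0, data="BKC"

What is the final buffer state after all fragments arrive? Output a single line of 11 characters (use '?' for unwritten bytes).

Fragment 1: offset=10 data="T" -> buffer=??????????T
Fragment 2: offset=3 data="no" -> buffer=???no?????T
Fragment 3: offset=4 data="HRK" -> buffer=???nHRK???T
Fragment 4: offset=5 data="jZDPH" -> buffer=???nHjZDPHT
Fragment 5: offset=0 data="BKC" -> buffer=BKCnHjZDPHT

Answer: BKCnHjZDPHT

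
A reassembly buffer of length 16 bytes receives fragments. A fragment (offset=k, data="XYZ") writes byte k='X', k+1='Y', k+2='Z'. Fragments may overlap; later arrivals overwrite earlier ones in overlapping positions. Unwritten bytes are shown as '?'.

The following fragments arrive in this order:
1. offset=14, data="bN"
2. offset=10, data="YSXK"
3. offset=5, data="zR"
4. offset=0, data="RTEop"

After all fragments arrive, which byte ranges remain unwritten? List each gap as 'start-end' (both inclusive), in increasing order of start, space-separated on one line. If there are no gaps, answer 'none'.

Answer: 7-9

Derivation:
Fragment 1: offset=14 len=2
Fragment 2: offset=10 len=4
Fragment 3: offset=5 len=2
Fragment 4: offset=0 len=5
Gaps: 7-9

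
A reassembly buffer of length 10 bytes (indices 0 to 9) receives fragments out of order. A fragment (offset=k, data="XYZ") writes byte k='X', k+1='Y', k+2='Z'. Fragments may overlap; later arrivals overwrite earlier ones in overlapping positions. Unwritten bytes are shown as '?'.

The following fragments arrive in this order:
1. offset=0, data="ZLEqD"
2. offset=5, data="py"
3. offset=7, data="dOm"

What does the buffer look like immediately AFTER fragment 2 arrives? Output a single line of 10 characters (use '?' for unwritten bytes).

Fragment 1: offset=0 data="ZLEqD" -> buffer=ZLEqD?????
Fragment 2: offset=5 data="py" -> buffer=ZLEqDpy???

Answer: ZLEqDpy???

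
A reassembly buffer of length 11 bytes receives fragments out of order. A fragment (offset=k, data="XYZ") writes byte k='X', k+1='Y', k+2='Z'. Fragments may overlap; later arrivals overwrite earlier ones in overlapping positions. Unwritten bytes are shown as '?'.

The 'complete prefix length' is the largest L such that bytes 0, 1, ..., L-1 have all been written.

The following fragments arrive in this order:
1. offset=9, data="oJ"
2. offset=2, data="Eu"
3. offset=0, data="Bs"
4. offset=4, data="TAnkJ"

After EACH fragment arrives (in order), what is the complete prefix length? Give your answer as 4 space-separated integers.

Fragment 1: offset=9 data="oJ" -> buffer=?????????oJ -> prefix_len=0
Fragment 2: offset=2 data="Eu" -> buffer=??Eu?????oJ -> prefix_len=0
Fragment 3: offset=0 data="Bs" -> buffer=BsEu?????oJ -> prefix_len=4
Fragment 4: offset=4 data="TAnkJ" -> buffer=BsEuTAnkJoJ -> prefix_len=11

Answer: 0 0 4 11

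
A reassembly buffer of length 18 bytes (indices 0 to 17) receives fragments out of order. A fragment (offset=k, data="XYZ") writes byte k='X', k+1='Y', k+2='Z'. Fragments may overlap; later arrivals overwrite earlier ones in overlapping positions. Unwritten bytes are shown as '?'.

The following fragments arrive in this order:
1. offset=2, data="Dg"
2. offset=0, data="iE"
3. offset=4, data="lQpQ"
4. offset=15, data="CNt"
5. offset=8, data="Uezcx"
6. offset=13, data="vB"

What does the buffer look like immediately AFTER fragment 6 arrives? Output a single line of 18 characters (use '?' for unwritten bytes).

Fragment 1: offset=2 data="Dg" -> buffer=??Dg??????????????
Fragment 2: offset=0 data="iE" -> buffer=iEDg??????????????
Fragment 3: offset=4 data="lQpQ" -> buffer=iEDglQpQ??????????
Fragment 4: offset=15 data="CNt" -> buffer=iEDglQpQ???????CNt
Fragment 5: offset=8 data="Uezcx" -> buffer=iEDglQpQUezcx??CNt
Fragment 6: offset=13 data="vB" -> buffer=iEDglQpQUezcxvBCNt

Answer: iEDglQpQUezcxvBCNt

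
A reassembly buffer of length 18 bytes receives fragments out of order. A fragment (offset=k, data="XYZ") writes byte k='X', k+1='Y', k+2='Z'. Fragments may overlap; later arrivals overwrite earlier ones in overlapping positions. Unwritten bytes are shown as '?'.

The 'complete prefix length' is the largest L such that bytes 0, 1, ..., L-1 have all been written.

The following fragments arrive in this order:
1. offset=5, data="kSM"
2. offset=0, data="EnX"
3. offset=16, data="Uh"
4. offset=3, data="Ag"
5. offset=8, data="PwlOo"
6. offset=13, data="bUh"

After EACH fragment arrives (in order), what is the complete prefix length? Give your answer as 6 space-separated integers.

Answer: 0 3 3 8 13 18

Derivation:
Fragment 1: offset=5 data="kSM" -> buffer=?????kSM?????????? -> prefix_len=0
Fragment 2: offset=0 data="EnX" -> buffer=EnX??kSM?????????? -> prefix_len=3
Fragment 3: offset=16 data="Uh" -> buffer=EnX??kSM????????Uh -> prefix_len=3
Fragment 4: offset=3 data="Ag" -> buffer=EnXAgkSM????????Uh -> prefix_len=8
Fragment 5: offset=8 data="PwlOo" -> buffer=EnXAgkSMPwlOo???Uh -> prefix_len=13
Fragment 6: offset=13 data="bUh" -> buffer=EnXAgkSMPwlOobUhUh -> prefix_len=18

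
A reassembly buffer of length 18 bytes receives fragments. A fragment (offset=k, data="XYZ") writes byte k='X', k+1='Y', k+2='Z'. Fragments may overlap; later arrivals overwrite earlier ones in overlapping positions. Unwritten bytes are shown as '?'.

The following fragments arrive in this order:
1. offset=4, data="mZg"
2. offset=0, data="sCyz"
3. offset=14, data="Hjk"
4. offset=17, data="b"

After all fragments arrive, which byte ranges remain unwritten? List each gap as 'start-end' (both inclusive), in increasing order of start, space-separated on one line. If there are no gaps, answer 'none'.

Fragment 1: offset=4 len=3
Fragment 2: offset=0 len=4
Fragment 3: offset=14 len=3
Fragment 4: offset=17 len=1
Gaps: 7-13

Answer: 7-13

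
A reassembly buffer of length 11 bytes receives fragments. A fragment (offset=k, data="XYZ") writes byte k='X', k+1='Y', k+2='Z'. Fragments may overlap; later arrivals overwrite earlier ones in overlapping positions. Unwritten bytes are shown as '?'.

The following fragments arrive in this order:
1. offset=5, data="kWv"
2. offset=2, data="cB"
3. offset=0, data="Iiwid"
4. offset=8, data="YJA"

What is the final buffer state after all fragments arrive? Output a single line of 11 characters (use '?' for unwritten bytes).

Answer: IiwidkWvYJA

Derivation:
Fragment 1: offset=5 data="kWv" -> buffer=?????kWv???
Fragment 2: offset=2 data="cB" -> buffer=??cB?kWv???
Fragment 3: offset=0 data="Iiwid" -> buffer=IiwidkWv???
Fragment 4: offset=8 data="YJA" -> buffer=IiwidkWvYJA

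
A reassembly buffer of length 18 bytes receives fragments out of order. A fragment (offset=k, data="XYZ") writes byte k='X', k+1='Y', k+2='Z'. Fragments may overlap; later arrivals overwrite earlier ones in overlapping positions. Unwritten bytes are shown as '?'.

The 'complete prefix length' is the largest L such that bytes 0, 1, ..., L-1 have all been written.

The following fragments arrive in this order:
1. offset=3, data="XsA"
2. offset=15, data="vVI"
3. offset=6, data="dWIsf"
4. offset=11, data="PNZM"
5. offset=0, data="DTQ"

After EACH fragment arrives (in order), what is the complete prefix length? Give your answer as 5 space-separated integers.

Answer: 0 0 0 0 18

Derivation:
Fragment 1: offset=3 data="XsA" -> buffer=???XsA???????????? -> prefix_len=0
Fragment 2: offset=15 data="vVI" -> buffer=???XsA?????????vVI -> prefix_len=0
Fragment 3: offset=6 data="dWIsf" -> buffer=???XsAdWIsf????vVI -> prefix_len=0
Fragment 4: offset=11 data="PNZM" -> buffer=???XsAdWIsfPNZMvVI -> prefix_len=0
Fragment 5: offset=0 data="DTQ" -> buffer=DTQXsAdWIsfPNZMvVI -> prefix_len=18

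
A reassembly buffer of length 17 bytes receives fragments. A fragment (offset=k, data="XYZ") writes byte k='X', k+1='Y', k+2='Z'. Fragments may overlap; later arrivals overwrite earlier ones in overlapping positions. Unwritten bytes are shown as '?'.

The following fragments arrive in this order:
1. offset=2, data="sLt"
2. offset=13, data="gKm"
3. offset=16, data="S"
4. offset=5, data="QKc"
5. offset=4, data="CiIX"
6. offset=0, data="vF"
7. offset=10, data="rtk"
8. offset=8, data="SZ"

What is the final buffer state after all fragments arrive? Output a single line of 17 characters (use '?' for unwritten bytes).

Answer: vFsLCiIXSZrtkgKmS

Derivation:
Fragment 1: offset=2 data="sLt" -> buffer=??sLt????????????
Fragment 2: offset=13 data="gKm" -> buffer=??sLt????????gKm?
Fragment 3: offset=16 data="S" -> buffer=??sLt????????gKmS
Fragment 4: offset=5 data="QKc" -> buffer=??sLtQKc?????gKmS
Fragment 5: offset=4 data="CiIX" -> buffer=??sLCiIX?????gKmS
Fragment 6: offset=0 data="vF" -> buffer=vFsLCiIX?????gKmS
Fragment 7: offset=10 data="rtk" -> buffer=vFsLCiIX??rtkgKmS
Fragment 8: offset=8 data="SZ" -> buffer=vFsLCiIXSZrtkgKmS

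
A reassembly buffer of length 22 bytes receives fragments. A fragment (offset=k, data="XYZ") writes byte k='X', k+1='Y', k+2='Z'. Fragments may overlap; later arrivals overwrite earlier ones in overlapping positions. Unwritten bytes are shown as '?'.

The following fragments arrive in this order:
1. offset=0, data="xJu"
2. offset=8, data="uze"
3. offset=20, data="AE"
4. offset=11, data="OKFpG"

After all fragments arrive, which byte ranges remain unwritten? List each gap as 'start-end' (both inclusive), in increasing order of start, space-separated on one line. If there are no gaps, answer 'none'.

Answer: 3-7 16-19

Derivation:
Fragment 1: offset=0 len=3
Fragment 2: offset=8 len=3
Fragment 3: offset=20 len=2
Fragment 4: offset=11 len=5
Gaps: 3-7 16-19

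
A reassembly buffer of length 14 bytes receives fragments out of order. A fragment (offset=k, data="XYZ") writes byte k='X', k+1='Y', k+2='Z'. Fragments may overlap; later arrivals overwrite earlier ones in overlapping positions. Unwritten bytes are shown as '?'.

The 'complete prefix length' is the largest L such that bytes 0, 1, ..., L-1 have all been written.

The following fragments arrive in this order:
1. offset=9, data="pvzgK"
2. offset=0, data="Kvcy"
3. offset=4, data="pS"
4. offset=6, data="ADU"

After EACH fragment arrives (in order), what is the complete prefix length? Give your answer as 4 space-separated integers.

Answer: 0 4 6 14

Derivation:
Fragment 1: offset=9 data="pvzgK" -> buffer=?????????pvzgK -> prefix_len=0
Fragment 2: offset=0 data="Kvcy" -> buffer=Kvcy?????pvzgK -> prefix_len=4
Fragment 3: offset=4 data="pS" -> buffer=KvcypS???pvzgK -> prefix_len=6
Fragment 4: offset=6 data="ADU" -> buffer=KvcypSADUpvzgK -> prefix_len=14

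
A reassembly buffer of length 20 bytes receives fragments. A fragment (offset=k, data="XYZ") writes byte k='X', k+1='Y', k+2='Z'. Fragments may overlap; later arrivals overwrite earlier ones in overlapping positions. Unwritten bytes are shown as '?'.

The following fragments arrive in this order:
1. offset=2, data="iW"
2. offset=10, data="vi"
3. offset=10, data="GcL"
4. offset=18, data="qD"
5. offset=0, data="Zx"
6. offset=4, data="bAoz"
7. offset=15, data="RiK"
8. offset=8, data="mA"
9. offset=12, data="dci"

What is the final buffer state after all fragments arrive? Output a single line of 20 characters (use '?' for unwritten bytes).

Fragment 1: offset=2 data="iW" -> buffer=??iW????????????????
Fragment 2: offset=10 data="vi" -> buffer=??iW??????vi????????
Fragment 3: offset=10 data="GcL" -> buffer=??iW??????GcL???????
Fragment 4: offset=18 data="qD" -> buffer=??iW??????GcL?????qD
Fragment 5: offset=0 data="Zx" -> buffer=ZxiW??????GcL?????qD
Fragment 6: offset=4 data="bAoz" -> buffer=ZxiWbAoz??GcL?????qD
Fragment 7: offset=15 data="RiK" -> buffer=ZxiWbAoz??GcL??RiKqD
Fragment 8: offset=8 data="mA" -> buffer=ZxiWbAozmAGcL??RiKqD
Fragment 9: offset=12 data="dci" -> buffer=ZxiWbAozmAGcdciRiKqD

Answer: ZxiWbAozmAGcdciRiKqD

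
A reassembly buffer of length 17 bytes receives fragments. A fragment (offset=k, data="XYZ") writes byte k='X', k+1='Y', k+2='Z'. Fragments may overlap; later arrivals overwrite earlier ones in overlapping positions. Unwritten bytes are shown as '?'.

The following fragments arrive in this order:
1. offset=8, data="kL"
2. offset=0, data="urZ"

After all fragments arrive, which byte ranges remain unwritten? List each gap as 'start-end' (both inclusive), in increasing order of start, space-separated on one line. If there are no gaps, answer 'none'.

Answer: 3-7 10-16

Derivation:
Fragment 1: offset=8 len=2
Fragment 2: offset=0 len=3
Gaps: 3-7 10-16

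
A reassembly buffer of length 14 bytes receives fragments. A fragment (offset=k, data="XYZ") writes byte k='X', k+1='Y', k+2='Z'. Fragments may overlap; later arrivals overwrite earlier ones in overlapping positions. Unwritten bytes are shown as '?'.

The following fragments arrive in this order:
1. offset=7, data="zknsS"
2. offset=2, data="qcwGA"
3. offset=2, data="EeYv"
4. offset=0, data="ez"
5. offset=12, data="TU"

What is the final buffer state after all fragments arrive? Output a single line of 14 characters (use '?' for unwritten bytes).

Answer: ezEeYvAzknsSTU

Derivation:
Fragment 1: offset=7 data="zknsS" -> buffer=???????zknsS??
Fragment 2: offset=2 data="qcwGA" -> buffer=??qcwGAzknsS??
Fragment 3: offset=2 data="EeYv" -> buffer=??EeYvAzknsS??
Fragment 4: offset=0 data="ez" -> buffer=ezEeYvAzknsS??
Fragment 5: offset=12 data="TU" -> buffer=ezEeYvAzknsSTU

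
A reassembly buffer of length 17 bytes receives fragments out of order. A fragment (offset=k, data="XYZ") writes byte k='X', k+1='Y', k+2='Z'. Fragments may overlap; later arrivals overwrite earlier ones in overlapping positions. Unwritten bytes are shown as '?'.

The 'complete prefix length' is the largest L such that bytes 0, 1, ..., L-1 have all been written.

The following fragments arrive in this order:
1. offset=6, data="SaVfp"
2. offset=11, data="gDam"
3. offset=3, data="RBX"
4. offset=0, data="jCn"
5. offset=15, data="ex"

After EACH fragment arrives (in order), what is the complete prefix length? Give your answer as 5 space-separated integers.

Fragment 1: offset=6 data="SaVfp" -> buffer=??????SaVfp?????? -> prefix_len=0
Fragment 2: offset=11 data="gDam" -> buffer=??????SaVfpgDam?? -> prefix_len=0
Fragment 3: offset=3 data="RBX" -> buffer=???RBXSaVfpgDam?? -> prefix_len=0
Fragment 4: offset=0 data="jCn" -> buffer=jCnRBXSaVfpgDam?? -> prefix_len=15
Fragment 5: offset=15 data="ex" -> buffer=jCnRBXSaVfpgDamex -> prefix_len=17

Answer: 0 0 0 15 17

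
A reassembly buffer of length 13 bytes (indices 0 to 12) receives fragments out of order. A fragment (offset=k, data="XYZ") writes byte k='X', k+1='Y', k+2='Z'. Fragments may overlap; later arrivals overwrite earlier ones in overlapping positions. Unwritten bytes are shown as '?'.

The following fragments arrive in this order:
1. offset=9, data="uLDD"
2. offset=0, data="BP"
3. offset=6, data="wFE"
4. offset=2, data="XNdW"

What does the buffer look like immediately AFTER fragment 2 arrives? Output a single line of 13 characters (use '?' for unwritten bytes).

Fragment 1: offset=9 data="uLDD" -> buffer=?????????uLDD
Fragment 2: offset=0 data="BP" -> buffer=BP???????uLDD

Answer: BP???????uLDD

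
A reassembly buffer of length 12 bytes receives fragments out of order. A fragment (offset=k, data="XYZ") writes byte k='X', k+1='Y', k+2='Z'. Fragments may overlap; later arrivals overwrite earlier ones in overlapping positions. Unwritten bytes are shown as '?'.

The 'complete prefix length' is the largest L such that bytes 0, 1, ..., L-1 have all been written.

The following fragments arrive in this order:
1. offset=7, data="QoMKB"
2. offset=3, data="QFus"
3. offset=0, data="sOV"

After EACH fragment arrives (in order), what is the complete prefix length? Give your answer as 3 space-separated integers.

Fragment 1: offset=7 data="QoMKB" -> buffer=???????QoMKB -> prefix_len=0
Fragment 2: offset=3 data="QFus" -> buffer=???QFusQoMKB -> prefix_len=0
Fragment 3: offset=0 data="sOV" -> buffer=sOVQFusQoMKB -> prefix_len=12

Answer: 0 0 12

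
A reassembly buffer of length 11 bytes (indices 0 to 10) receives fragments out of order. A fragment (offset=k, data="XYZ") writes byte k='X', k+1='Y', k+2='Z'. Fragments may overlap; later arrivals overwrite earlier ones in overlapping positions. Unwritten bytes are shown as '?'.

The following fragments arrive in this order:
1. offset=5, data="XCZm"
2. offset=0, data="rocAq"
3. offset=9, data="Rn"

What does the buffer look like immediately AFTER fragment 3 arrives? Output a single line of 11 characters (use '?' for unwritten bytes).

Fragment 1: offset=5 data="XCZm" -> buffer=?????XCZm??
Fragment 2: offset=0 data="rocAq" -> buffer=rocAqXCZm??
Fragment 3: offset=9 data="Rn" -> buffer=rocAqXCZmRn

Answer: rocAqXCZmRn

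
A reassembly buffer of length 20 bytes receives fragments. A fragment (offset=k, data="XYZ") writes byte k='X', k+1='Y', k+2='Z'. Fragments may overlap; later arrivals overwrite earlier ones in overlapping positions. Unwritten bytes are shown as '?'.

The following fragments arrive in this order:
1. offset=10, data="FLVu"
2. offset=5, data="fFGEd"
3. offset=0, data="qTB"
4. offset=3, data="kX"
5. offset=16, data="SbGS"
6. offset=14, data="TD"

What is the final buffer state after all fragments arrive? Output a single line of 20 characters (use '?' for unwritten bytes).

Answer: qTBkXfFGEdFLVuTDSbGS

Derivation:
Fragment 1: offset=10 data="FLVu" -> buffer=??????????FLVu??????
Fragment 2: offset=5 data="fFGEd" -> buffer=?????fFGEdFLVu??????
Fragment 3: offset=0 data="qTB" -> buffer=qTB??fFGEdFLVu??????
Fragment 4: offset=3 data="kX" -> buffer=qTBkXfFGEdFLVu??????
Fragment 5: offset=16 data="SbGS" -> buffer=qTBkXfFGEdFLVu??SbGS
Fragment 6: offset=14 data="TD" -> buffer=qTBkXfFGEdFLVuTDSbGS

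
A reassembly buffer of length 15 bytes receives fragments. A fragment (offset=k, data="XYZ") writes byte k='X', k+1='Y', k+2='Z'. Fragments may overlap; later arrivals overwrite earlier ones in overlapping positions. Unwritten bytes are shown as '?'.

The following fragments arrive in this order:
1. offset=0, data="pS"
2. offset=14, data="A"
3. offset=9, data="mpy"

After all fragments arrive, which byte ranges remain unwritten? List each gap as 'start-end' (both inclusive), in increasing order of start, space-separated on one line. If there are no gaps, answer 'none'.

Fragment 1: offset=0 len=2
Fragment 2: offset=14 len=1
Fragment 3: offset=9 len=3
Gaps: 2-8 12-13

Answer: 2-8 12-13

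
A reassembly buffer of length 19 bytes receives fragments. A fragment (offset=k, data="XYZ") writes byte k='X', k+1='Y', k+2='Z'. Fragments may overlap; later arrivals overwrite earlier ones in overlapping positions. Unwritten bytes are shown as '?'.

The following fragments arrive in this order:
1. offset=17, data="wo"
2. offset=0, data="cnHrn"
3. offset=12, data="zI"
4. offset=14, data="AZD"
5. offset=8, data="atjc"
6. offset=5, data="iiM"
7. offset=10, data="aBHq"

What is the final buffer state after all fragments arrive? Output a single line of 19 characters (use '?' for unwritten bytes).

Answer: cnHrniiMataBHqAZDwo

Derivation:
Fragment 1: offset=17 data="wo" -> buffer=?????????????????wo
Fragment 2: offset=0 data="cnHrn" -> buffer=cnHrn????????????wo
Fragment 3: offset=12 data="zI" -> buffer=cnHrn???????zI???wo
Fragment 4: offset=14 data="AZD" -> buffer=cnHrn???????zIAZDwo
Fragment 5: offset=8 data="atjc" -> buffer=cnHrn???atjczIAZDwo
Fragment 6: offset=5 data="iiM" -> buffer=cnHrniiMatjczIAZDwo
Fragment 7: offset=10 data="aBHq" -> buffer=cnHrniiMataBHqAZDwo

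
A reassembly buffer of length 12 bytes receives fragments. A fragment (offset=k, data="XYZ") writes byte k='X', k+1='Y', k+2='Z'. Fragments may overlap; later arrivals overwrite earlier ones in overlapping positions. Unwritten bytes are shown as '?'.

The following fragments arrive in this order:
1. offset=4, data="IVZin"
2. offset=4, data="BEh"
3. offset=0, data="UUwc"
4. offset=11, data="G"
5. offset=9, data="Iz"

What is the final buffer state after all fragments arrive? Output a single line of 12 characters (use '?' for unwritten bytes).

Answer: UUwcBEhinIzG

Derivation:
Fragment 1: offset=4 data="IVZin" -> buffer=????IVZin???
Fragment 2: offset=4 data="BEh" -> buffer=????BEhin???
Fragment 3: offset=0 data="UUwc" -> buffer=UUwcBEhin???
Fragment 4: offset=11 data="G" -> buffer=UUwcBEhin??G
Fragment 5: offset=9 data="Iz" -> buffer=UUwcBEhinIzG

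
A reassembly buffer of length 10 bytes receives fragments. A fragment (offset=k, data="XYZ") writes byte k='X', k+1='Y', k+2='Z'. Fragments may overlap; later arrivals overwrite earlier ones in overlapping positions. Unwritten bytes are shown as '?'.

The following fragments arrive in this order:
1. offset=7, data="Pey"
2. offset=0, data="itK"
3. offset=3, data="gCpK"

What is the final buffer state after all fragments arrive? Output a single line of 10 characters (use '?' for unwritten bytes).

Answer: itKgCpKPey

Derivation:
Fragment 1: offset=7 data="Pey" -> buffer=???????Pey
Fragment 2: offset=0 data="itK" -> buffer=itK????Pey
Fragment 3: offset=3 data="gCpK" -> buffer=itKgCpKPey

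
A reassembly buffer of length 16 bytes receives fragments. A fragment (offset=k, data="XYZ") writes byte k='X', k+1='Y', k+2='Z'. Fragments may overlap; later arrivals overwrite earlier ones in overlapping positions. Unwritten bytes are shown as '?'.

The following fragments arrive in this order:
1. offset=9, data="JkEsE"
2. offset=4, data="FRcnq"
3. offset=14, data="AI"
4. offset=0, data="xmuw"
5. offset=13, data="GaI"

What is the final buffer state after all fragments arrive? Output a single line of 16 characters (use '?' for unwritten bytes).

Answer: xmuwFRcnqJkEsGaI

Derivation:
Fragment 1: offset=9 data="JkEsE" -> buffer=?????????JkEsE??
Fragment 2: offset=4 data="FRcnq" -> buffer=????FRcnqJkEsE??
Fragment 3: offset=14 data="AI" -> buffer=????FRcnqJkEsEAI
Fragment 4: offset=0 data="xmuw" -> buffer=xmuwFRcnqJkEsEAI
Fragment 5: offset=13 data="GaI" -> buffer=xmuwFRcnqJkEsGaI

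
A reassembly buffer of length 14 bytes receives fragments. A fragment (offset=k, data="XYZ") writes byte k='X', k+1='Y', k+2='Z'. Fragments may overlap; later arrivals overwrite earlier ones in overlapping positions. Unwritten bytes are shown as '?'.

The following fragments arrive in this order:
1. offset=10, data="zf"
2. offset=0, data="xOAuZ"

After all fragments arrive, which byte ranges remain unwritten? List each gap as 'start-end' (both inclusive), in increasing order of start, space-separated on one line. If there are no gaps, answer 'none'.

Fragment 1: offset=10 len=2
Fragment 2: offset=0 len=5
Gaps: 5-9 12-13

Answer: 5-9 12-13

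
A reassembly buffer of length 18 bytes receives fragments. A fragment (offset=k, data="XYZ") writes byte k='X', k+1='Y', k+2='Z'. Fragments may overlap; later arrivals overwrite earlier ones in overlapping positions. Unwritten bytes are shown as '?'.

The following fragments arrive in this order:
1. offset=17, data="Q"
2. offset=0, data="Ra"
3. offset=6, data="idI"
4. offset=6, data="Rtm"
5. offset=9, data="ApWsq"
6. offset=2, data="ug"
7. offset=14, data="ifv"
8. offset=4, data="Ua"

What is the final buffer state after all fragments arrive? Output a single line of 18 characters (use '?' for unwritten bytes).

Fragment 1: offset=17 data="Q" -> buffer=?????????????????Q
Fragment 2: offset=0 data="Ra" -> buffer=Ra???????????????Q
Fragment 3: offset=6 data="idI" -> buffer=Ra????idI????????Q
Fragment 4: offset=6 data="Rtm" -> buffer=Ra????Rtm????????Q
Fragment 5: offset=9 data="ApWsq" -> buffer=Ra????RtmApWsq???Q
Fragment 6: offset=2 data="ug" -> buffer=Raug??RtmApWsq???Q
Fragment 7: offset=14 data="ifv" -> buffer=Raug??RtmApWsqifvQ
Fragment 8: offset=4 data="Ua" -> buffer=RaugUaRtmApWsqifvQ

Answer: RaugUaRtmApWsqifvQ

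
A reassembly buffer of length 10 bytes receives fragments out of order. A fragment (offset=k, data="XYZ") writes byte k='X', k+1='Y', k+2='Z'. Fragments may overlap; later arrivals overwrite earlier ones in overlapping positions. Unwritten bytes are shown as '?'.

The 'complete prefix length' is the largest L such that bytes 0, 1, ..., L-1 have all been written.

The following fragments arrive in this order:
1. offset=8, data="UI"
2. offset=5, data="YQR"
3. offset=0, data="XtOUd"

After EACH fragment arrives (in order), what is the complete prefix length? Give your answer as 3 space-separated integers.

Fragment 1: offset=8 data="UI" -> buffer=????????UI -> prefix_len=0
Fragment 2: offset=5 data="YQR" -> buffer=?????YQRUI -> prefix_len=0
Fragment 3: offset=0 data="XtOUd" -> buffer=XtOUdYQRUI -> prefix_len=10

Answer: 0 0 10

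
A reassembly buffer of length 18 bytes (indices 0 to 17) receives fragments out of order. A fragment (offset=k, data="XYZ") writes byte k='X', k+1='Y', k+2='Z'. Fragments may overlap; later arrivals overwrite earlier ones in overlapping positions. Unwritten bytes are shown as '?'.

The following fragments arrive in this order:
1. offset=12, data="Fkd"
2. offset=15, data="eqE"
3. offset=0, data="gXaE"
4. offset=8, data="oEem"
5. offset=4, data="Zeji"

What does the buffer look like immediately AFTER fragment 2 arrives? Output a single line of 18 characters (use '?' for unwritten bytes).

Answer: ????????????FkdeqE

Derivation:
Fragment 1: offset=12 data="Fkd" -> buffer=????????????Fkd???
Fragment 2: offset=15 data="eqE" -> buffer=????????????FkdeqE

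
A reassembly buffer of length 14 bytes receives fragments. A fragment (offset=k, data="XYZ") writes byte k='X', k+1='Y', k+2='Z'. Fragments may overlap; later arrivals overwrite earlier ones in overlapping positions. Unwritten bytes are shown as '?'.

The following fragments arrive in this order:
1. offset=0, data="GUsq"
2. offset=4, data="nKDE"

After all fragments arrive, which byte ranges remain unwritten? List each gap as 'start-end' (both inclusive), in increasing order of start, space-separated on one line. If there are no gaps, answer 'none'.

Fragment 1: offset=0 len=4
Fragment 2: offset=4 len=4
Gaps: 8-13

Answer: 8-13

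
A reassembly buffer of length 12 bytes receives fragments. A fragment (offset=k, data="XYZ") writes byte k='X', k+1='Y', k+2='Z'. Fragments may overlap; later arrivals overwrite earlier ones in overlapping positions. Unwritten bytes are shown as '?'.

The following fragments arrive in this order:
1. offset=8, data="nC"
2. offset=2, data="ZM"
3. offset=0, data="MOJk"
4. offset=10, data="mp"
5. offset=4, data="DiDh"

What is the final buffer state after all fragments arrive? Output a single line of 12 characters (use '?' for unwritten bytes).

Fragment 1: offset=8 data="nC" -> buffer=????????nC??
Fragment 2: offset=2 data="ZM" -> buffer=??ZM????nC??
Fragment 3: offset=0 data="MOJk" -> buffer=MOJk????nC??
Fragment 4: offset=10 data="mp" -> buffer=MOJk????nCmp
Fragment 5: offset=4 data="DiDh" -> buffer=MOJkDiDhnCmp

Answer: MOJkDiDhnCmp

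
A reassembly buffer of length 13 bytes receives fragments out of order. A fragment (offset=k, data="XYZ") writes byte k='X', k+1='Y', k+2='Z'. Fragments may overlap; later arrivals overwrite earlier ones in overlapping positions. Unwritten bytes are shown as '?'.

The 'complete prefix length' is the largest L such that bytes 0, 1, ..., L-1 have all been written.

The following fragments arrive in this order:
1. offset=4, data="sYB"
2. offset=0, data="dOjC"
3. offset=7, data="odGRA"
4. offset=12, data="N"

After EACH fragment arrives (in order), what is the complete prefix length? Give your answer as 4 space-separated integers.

Fragment 1: offset=4 data="sYB" -> buffer=????sYB?????? -> prefix_len=0
Fragment 2: offset=0 data="dOjC" -> buffer=dOjCsYB?????? -> prefix_len=7
Fragment 3: offset=7 data="odGRA" -> buffer=dOjCsYBodGRA? -> prefix_len=12
Fragment 4: offset=12 data="N" -> buffer=dOjCsYBodGRAN -> prefix_len=13

Answer: 0 7 12 13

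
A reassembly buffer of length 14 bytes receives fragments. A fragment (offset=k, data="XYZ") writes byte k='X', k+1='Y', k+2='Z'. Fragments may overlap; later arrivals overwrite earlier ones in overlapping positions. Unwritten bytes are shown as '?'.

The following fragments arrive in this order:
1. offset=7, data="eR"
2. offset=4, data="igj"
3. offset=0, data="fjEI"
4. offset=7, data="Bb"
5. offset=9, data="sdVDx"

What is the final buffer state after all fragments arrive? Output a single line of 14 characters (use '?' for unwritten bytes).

Answer: fjEIigjBbsdVDx

Derivation:
Fragment 1: offset=7 data="eR" -> buffer=???????eR?????
Fragment 2: offset=4 data="igj" -> buffer=????igjeR?????
Fragment 3: offset=0 data="fjEI" -> buffer=fjEIigjeR?????
Fragment 4: offset=7 data="Bb" -> buffer=fjEIigjBb?????
Fragment 5: offset=9 data="sdVDx" -> buffer=fjEIigjBbsdVDx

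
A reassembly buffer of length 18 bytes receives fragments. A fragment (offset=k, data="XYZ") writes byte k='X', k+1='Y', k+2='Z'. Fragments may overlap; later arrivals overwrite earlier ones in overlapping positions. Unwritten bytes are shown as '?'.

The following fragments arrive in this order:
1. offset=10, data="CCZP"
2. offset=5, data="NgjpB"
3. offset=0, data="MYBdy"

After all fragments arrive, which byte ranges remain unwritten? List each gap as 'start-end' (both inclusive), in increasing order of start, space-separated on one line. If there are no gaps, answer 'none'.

Answer: 14-17

Derivation:
Fragment 1: offset=10 len=4
Fragment 2: offset=5 len=5
Fragment 3: offset=0 len=5
Gaps: 14-17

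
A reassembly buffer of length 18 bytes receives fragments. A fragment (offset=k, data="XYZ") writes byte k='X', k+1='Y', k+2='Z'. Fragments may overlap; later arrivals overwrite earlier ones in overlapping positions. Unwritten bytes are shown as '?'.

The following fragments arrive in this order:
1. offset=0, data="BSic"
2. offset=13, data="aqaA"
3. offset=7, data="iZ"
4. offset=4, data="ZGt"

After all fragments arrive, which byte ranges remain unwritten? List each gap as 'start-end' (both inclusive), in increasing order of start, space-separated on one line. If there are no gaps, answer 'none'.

Answer: 9-12 17-17

Derivation:
Fragment 1: offset=0 len=4
Fragment 2: offset=13 len=4
Fragment 3: offset=7 len=2
Fragment 4: offset=4 len=3
Gaps: 9-12 17-17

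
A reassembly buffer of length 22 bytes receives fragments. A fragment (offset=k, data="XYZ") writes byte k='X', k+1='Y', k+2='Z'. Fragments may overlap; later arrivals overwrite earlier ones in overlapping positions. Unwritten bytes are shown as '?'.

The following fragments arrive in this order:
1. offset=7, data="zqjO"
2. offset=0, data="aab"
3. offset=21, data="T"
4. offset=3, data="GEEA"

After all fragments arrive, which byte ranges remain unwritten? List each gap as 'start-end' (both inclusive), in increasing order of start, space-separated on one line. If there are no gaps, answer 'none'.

Answer: 11-20

Derivation:
Fragment 1: offset=7 len=4
Fragment 2: offset=0 len=3
Fragment 3: offset=21 len=1
Fragment 4: offset=3 len=4
Gaps: 11-20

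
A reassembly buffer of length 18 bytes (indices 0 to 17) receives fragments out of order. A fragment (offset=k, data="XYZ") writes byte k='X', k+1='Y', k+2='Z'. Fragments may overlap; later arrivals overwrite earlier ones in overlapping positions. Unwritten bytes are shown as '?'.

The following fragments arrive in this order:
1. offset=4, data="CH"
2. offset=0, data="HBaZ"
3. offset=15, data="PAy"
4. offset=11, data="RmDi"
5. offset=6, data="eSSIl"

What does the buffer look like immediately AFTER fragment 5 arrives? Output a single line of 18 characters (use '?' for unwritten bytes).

Answer: HBaZCHeSSIlRmDiPAy

Derivation:
Fragment 1: offset=4 data="CH" -> buffer=????CH????????????
Fragment 2: offset=0 data="HBaZ" -> buffer=HBaZCH????????????
Fragment 3: offset=15 data="PAy" -> buffer=HBaZCH?????????PAy
Fragment 4: offset=11 data="RmDi" -> buffer=HBaZCH?????RmDiPAy
Fragment 5: offset=6 data="eSSIl" -> buffer=HBaZCHeSSIlRmDiPAy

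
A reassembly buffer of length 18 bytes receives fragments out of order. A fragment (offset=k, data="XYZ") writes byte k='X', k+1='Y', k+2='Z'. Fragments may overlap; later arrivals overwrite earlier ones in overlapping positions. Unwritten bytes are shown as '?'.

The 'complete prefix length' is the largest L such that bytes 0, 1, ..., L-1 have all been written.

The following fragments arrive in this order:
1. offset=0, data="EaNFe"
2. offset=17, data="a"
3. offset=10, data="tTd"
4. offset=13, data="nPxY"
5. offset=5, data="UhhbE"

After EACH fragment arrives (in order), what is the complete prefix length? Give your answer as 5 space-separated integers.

Fragment 1: offset=0 data="EaNFe" -> buffer=EaNFe????????????? -> prefix_len=5
Fragment 2: offset=17 data="a" -> buffer=EaNFe????????????a -> prefix_len=5
Fragment 3: offset=10 data="tTd" -> buffer=EaNFe?????tTd????a -> prefix_len=5
Fragment 4: offset=13 data="nPxY" -> buffer=EaNFe?????tTdnPxYa -> prefix_len=5
Fragment 5: offset=5 data="UhhbE" -> buffer=EaNFeUhhbEtTdnPxYa -> prefix_len=18

Answer: 5 5 5 5 18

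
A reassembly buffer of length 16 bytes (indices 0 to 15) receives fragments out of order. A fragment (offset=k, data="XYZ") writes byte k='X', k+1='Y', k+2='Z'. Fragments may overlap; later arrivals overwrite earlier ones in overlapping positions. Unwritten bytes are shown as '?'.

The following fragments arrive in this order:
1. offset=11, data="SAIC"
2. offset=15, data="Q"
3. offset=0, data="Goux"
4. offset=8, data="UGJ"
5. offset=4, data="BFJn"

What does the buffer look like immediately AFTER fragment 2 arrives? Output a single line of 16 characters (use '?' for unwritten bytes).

Answer: ???????????SAICQ

Derivation:
Fragment 1: offset=11 data="SAIC" -> buffer=???????????SAIC?
Fragment 2: offset=15 data="Q" -> buffer=???????????SAICQ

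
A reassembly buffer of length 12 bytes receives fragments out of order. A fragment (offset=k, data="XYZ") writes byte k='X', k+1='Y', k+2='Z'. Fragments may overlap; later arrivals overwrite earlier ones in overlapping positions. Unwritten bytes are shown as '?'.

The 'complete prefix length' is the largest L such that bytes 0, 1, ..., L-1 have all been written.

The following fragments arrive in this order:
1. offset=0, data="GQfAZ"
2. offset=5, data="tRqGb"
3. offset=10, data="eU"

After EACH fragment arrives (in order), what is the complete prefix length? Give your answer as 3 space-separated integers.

Answer: 5 10 12

Derivation:
Fragment 1: offset=0 data="GQfAZ" -> buffer=GQfAZ??????? -> prefix_len=5
Fragment 2: offset=5 data="tRqGb" -> buffer=GQfAZtRqGb?? -> prefix_len=10
Fragment 3: offset=10 data="eU" -> buffer=GQfAZtRqGbeU -> prefix_len=12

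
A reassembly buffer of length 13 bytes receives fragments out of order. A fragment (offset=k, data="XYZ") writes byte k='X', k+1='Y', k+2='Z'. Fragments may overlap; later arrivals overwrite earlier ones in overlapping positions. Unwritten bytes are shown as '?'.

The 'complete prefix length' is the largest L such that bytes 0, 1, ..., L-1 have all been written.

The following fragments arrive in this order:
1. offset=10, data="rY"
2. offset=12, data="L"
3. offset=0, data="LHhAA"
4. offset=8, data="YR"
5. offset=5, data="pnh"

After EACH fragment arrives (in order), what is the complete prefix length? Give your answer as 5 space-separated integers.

Answer: 0 0 5 5 13

Derivation:
Fragment 1: offset=10 data="rY" -> buffer=??????????rY? -> prefix_len=0
Fragment 2: offset=12 data="L" -> buffer=??????????rYL -> prefix_len=0
Fragment 3: offset=0 data="LHhAA" -> buffer=LHhAA?????rYL -> prefix_len=5
Fragment 4: offset=8 data="YR" -> buffer=LHhAA???YRrYL -> prefix_len=5
Fragment 5: offset=5 data="pnh" -> buffer=LHhAApnhYRrYL -> prefix_len=13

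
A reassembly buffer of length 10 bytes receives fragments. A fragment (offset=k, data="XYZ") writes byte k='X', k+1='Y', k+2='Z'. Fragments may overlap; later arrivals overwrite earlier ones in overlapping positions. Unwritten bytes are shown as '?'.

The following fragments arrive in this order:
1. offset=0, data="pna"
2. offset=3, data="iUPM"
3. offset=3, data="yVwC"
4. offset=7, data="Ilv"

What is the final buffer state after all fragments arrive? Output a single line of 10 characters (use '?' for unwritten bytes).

Answer: pnayVwCIlv

Derivation:
Fragment 1: offset=0 data="pna" -> buffer=pna???????
Fragment 2: offset=3 data="iUPM" -> buffer=pnaiUPM???
Fragment 3: offset=3 data="yVwC" -> buffer=pnayVwC???
Fragment 4: offset=7 data="Ilv" -> buffer=pnayVwCIlv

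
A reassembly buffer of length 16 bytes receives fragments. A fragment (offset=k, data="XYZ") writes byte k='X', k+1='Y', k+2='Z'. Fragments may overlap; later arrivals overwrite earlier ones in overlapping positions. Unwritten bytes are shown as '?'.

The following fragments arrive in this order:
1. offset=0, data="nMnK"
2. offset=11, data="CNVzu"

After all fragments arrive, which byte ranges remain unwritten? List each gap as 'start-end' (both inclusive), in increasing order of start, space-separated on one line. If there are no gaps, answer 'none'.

Answer: 4-10

Derivation:
Fragment 1: offset=0 len=4
Fragment 2: offset=11 len=5
Gaps: 4-10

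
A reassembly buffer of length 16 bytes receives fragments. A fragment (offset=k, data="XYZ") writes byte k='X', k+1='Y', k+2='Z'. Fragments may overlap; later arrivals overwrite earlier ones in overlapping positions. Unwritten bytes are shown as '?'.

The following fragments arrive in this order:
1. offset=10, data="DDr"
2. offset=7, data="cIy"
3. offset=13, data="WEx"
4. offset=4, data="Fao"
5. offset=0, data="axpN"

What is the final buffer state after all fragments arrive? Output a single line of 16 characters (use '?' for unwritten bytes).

Answer: axpNFaocIyDDrWEx

Derivation:
Fragment 1: offset=10 data="DDr" -> buffer=??????????DDr???
Fragment 2: offset=7 data="cIy" -> buffer=???????cIyDDr???
Fragment 3: offset=13 data="WEx" -> buffer=???????cIyDDrWEx
Fragment 4: offset=4 data="Fao" -> buffer=????FaocIyDDrWEx
Fragment 5: offset=0 data="axpN" -> buffer=axpNFaocIyDDrWEx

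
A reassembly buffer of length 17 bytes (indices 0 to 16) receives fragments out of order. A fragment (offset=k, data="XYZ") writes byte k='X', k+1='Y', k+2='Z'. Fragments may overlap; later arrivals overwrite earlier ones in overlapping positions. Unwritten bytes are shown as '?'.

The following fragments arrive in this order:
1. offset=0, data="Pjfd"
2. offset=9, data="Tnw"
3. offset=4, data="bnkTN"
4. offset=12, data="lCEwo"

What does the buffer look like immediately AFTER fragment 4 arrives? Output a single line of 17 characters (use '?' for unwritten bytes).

Answer: PjfdbnkTNTnwlCEwo

Derivation:
Fragment 1: offset=0 data="Pjfd" -> buffer=Pjfd?????????????
Fragment 2: offset=9 data="Tnw" -> buffer=Pjfd?????Tnw?????
Fragment 3: offset=4 data="bnkTN" -> buffer=PjfdbnkTNTnw?????
Fragment 4: offset=12 data="lCEwo" -> buffer=PjfdbnkTNTnwlCEwo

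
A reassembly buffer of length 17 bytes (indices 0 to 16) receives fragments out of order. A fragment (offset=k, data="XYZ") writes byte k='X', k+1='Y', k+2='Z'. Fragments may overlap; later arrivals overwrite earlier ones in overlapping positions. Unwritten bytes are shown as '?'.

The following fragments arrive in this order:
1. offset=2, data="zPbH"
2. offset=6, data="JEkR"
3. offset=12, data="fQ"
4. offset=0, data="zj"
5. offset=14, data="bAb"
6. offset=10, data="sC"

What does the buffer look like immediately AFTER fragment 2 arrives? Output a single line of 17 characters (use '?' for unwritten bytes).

Answer: ??zPbHJEkR???????

Derivation:
Fragment 1: offset=2 data="zPbH" -> buffer=??zPbH???????????
Fragment 2: offset=6 data="JEkR" -> buffer=??zPbHJEkR???????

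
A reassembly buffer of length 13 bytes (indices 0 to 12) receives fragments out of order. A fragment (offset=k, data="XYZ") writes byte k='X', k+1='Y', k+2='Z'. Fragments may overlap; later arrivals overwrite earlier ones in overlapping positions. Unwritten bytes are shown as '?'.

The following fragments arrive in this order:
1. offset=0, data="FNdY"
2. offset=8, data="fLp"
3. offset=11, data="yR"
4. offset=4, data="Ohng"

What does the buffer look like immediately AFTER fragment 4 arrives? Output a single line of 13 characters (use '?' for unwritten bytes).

Fragment 1: offset=0 data="FNdY" -> buffer=FNdY?????????
Fragment 2: offset=8 data="fLp" -> buffer=FNdY????fLp??
Fragment 3: offset=11 data="yR" -> buffer=FNdY????fLpyR
Fragment 4: offset=4 data="Ohng" -> buffer=FNdYOhngfLpyR

Answer: FNdYOhngfLpyR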